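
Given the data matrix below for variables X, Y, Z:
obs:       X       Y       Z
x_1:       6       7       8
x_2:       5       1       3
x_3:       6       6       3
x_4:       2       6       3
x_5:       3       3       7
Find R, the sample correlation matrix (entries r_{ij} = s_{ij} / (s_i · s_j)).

Step 1 — column means:
  mean(X) = (6 + 5 + 6 + 2 + 3) / 5 = 22/5 = 4.4
  mean(Y) = (7 + 1 + 6 + 6 + 3) / 5 = 23/5 = 4.6
  mean(Z) = (8 + 3 + 3 + 3 + 7) / 5 = 24/5 = 4.8

Step 2 — sample variances and covariances s[i,j] = (1/(n-1)) · Σ_k (x_{k,i} - mean_i) · (x_{k,j} - mean_j), with n-1 = 4:
  s[X,X] = ((1.6)·(1.6) + (0.6)·(0.6) + (1.6)·(1.6) + (-2.4)·(-2.4) + (-1.4)·(-1.4)) / 4 = 13.2/4 = 3.3
  s[X,Y] = ((1.6)·(2.4) + (0.6)·(-3.6) + (1.6)·(1.4) + (-2.4)·(1.4) + (-1.4)·(-1.6)) / 4 = 2.8/4 = 0.7
  s[X,Z] = ((1.6)·(3.2) + (0.6)·(-1.8) + (1.6)·(-1.8) + (-2.4)·(-1.8) + (-1.4)·(2.2)) / 4 = 2.4/4 = 0.6
  s[Y,Y] = ((2.4)·(2.4) + (-3.6)·(-3.6) + (1.4)·(1.4) + (1.4)·(1.4) + (-1.6)·(-1.6)) / 4 = 25.2/4 = 6.3
  s[Y,Z] = ((2.4)·(3.2) + (-3.6)·(-1.8) + (1.4)·(-1.8) + (1.4)·(-1.8) + (-1.6)·(2.2)) / 4 = 5.6/4 = 1.4
  s[Z,Z] = ((3.2)·(3.2) + (-1.8)·(-1.8) + (-1.8)·(-1.8) + (-1.8)·(-1.8) + (2.2)·(2.2)) / 4 = 24.8/4 = 6.2
  Sample standard deviations s_i = √(s[i,i]):
  s(X) = √(3.3) = 1.8166
  s(Y) = √(6.3) = 2.51
  s(Z) = √(6.2) = 2.49

Step 3 — r_{ij} = s_{ij} / (s_i · s_j):
  r[X,X] = 1 (diagonal).
  r[X,Y] = 0.7 / (1.8166 · 2.51) = 0.7 / 4.5596 = 0.1535
  r[X,Z] = 0.6 / (1.8166 · 2.49) = 0.6 / 4.5233 = 0.1326
  r[Y,Y] = 1 (diagonal).
  r[Y,Z] = 1.4 / (2.51 · 2.49) = 1.4 / 6.2498 = 0.224
  r[Z,Z] = 1 (diagonal).

R is symmetric with unit diagonal. Assembling:

R = [[1, 0.1535, 0.1326],
 [0.1535, 1, 0.224],
 [0.1326, 0.224, 1]]


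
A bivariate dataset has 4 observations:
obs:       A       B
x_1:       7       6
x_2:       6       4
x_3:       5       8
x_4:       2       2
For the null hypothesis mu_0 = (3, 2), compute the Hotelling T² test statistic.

Step 1 — sample mean vector:
  mean(A) = (7 + 6 + 5 + 2) / 4 = 20/4 = 5
  mean(B) = (6 + 4 + 8 + 2) / 4 = 20/4 = 5
  x̄ = (5, 5),  deviation x̄ - mu_0 = (5, 5) - (3, 2) = (2, 3).

Step 2 — sample covariance matrix, S[i,j] = (1/(n-1)) · Σ_k (x_{k,i} - mean_i) · (x_{k,j} - mean_j), divisor n-1 = 3:
  S[A,A] = ((2)·(2) + (1)·(1) + (0)·(0) + (-3)·(-3)) / 3 = 14/3 = 4.6667
  S[A,B] = ((2)·(1) + (1)·(-1) + (0)·(3) + (-3)·(-3)) / 3 = 10/3 = 3.3333
  S[B,B] = ((1)·(1) + (-1)·(-1) + (3)·(3) + (-3)·(-3)) / 3 = 20/3 = 6.6667
  S = [[4.6667, 3.3333],
 [3.3333, 6.6667]].

Step 3 — invert S. det(S) = 4.6667·6.6667 - (3.3333)² = 20.
  S^{-1} = (1/det) · [[d, -b], [-b, a]] = [[0.3333, -0.1667],
 [-0.1667, 0.2333]].

Step 4 — quadratic form (x̄ - mu_0)^T · S^{-1} · (x̄ - mu_0):
  S^{-1} · (x̄ - mu_0) = (0.1667, 0.3667),
  (x̄ - mu_0)^T · [...] = (2)·(0.1667) + (3)·(0.3667) = 1.4333.

Step 5 — scale by n: T² = 4 · 1.4333 = 5.7333.

T² ≈ 5.7333


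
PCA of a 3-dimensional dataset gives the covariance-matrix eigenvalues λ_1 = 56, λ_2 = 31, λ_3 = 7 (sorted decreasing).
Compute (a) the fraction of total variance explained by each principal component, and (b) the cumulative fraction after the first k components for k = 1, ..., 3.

Step 1 — total variance = trace(Sigma) = Σ λ_i = 56 + 31 + 7 = 94.

Step 2 — fraction explained by component i = λ_i / Σ λ:
  PC1: 56/94 = 0.5957
  PC2: 31/94 = 0.3298
  PC3: 7/94 = 0.0745

Step 3 — cumulative fraction after k components = (λ_1 + ... + λ_k) / Σ λ:
  k = 1: 56/94 = 0.5957
  k = 2: (56 + 31)/94 = 87/94 = 0.9255
  k = 3: (56 + 31 + 7)/94 = 94/94 = 1

Summary (fraction, with percent):

explained: PC1 0.5957 (59.57%), PC2 0.3298 (32.98%), PC3 0.0745 (7.45%);  cumulative: 0.5957, 0.9255, 1


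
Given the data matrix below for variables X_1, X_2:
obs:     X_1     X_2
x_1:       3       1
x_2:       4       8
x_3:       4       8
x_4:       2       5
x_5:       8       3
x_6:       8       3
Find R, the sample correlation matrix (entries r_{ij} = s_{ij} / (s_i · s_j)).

Step 1 — column means:
  mean(X_1) = (3 + 4 + 4 + 2 + 8 + 8) / 6 = 29/6 = 4.8333
  mean(X_2) = (1 + 8 + 8 + 5 + 3 + 3) / 6 = 28/6 = 4.6667

Step 2 — sample variances and covariances s[i,j] = (1/(n-1)) · Σ_k (x_{k,i} - mean_i) · (x_{k,j} - mean_j), with n-1 = 5:
  s[X_1,X_1] = ((-1.8333)·(-1.8333) + (-0.8333)·(-0.8333) + (-0.8333)·(-0.8333) + (-2.8333)·(-2.8333) + (3.1667)·(3.1667) + (3.1667)·(3.1667)) / 5 = 32.8333/5 = 6.5667
  s[X_1,X_2] = ((-1.8333)·(-3.6667) + (-0.8333)·(3.3333) + (-0.8333)·(3.3333) + (-2.8333)·(0.3333) + (3.1667)·(-1.6667) + (3.1667)·(-1.6667)) / 5 = -10.3333/5 = -2.0667
  s[X_2,X_2] = ((-3.6667)·(-3.6667) + (3.3333)·(3.3333) + (3.3333)·(3.3333) + (0.3333)·(0.3333) + (-1.6667)·(-1.6667) + (-1.6667)·(-1.6667)) / 5 = 41.3333/5 = 8.2667
  Sample standard deviations s_i = √(s[i,i]):
  s(X_1) = √(6.5667) = 2.5626
  s(X_2) = √(8.2667) = 2.8752

Step 3 — r_{ij} = s_{ij} / (s_i · s_j):
  r[X_1,X_1] = 1 (diagonal).
  r[X_1,X_2] = -2.0667 / (2.5626 · 2.8752) = -2.0667 / 7.3678 = -0.2805
  r[X_2,X_2] = 1 (diagonal).

R is symmetric with unit diagonal. Assembling:

R = [[1, -0.2805],
 [-0.2805, 1]]


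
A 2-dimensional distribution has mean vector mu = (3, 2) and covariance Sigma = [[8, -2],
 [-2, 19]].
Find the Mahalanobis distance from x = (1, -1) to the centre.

Step 1 — centre the observation: (x - mu) = (-2, -3).

Step 2 — invert Sigma. det(Sigma) = 8·19 - (-2)² = 148.
  Sigma^{-1} = (1/det) · [[d, -b], [-b, a]] = [[0.1284, 0.0135],
 [0.0135, 0.0541]].

Step 3 — form the quadratic (x - mu)^T · Sigma^{-1} · (x - mu):
  Sigma^{-1} · (x - mu) = (-0.2973, -0.1892).
  (x - mu)^T · [Sigma^{-1} · (x - mu)] = (-2)·(-0.2973) + (-3)·(-0.1892) = 1.1622.

Step 4 — take square root: d = √(1.1622) ≈ 1.078.

d(x, mu) = √(1.1622) ≈ 1.078


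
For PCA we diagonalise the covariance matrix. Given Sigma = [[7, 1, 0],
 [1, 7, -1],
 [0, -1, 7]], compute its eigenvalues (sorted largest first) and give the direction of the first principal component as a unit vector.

Step 1 — characteristic polynomial p(λ) = det(λI - Sigma) = λ³ - tr·λ² + c_1·λ - det, where tr = trace, c_1 = sum of the principal 2×2 minors, det = det(Sigma):
  tr = 7 + 7 + 7 = 21,
  c_1 = (7·7 - (1)²) + (7·7 - (0)²) + (7·7 - (-1)²) = 48 + 49 + 48 = 145,
  det = 7·(7·7 - (-1)²) - (1)·((1)·7 - (-1)·(0)) + (0)·((1)·(-1) - 7·(0)) = 7·(48) - (1)·(7) + (0)·(-1) = 329.
  So p(λ) = λ³ - 21λ² + 145λ - 329.
Step 2 — look for an integer root (rational root theorem: any rational root is an integer divisor of 329). Testing λ = 7:
  p(7) = 343 - 1029 + 1015 - 329 = 0  ✓
  Dividing out (λ - 7): p(λ) = (λ - 7)(λ² - 14λ + 47).
Step 3 — remaining eigenvalues from the quadratic λ² - 14λ + 47 = 0:
  Δ = 14² - 4·47 = 196 - 188 = 8,  λ = (14 ± √8)/2 = (14 ± 2.8284)/2 ≈ 8.4142 or 5.5858.
  Sorted: λ_1 = 8.4142,  λ_2 = 7,  λ_3 = 5.5858  (check: sum = 21 = tr ✓).

Step 4 — unit eigenvector for λ_1 ≈ 8.4142: v spans the null space of (Sigma - λ_1 I), whose rows are
  r_1 = (-1.4142, 1, 0),  r_2 = (1, -1.4142, -1),  r_3 = (0, -1, -1.4142).
  v is orthogonal to every row, so take v ∝ r_1 × r_2 = ((1)·(-1) - (0)·(-1.4142), (0)·(1) - (-1.4142)·(-1), (-1.4142)·(-1.4142) - (1)·(1)) ≈ (-1, -1.4142, 1).
  Rescale (multiply by -1 so the first nonzero entry is positive): u = (1, 1.4142, -1).
  ||u|| = √((1)² + (1.4142)² + (-1)²) = √(4) ≈ 2,  v_1 = u/||u|| ≈ (0.5, 0.7071, -0.5) (||v_1|| = 1).

λ_1 = 8.4142,  λ_2 = 7,  λ_3 = 5.5858;  v_1 ≈ (0.5, 0.7071, -0.5)


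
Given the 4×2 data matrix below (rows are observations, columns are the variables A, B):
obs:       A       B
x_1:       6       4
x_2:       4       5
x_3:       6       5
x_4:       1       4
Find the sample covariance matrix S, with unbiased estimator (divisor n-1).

Step 1 — column means:
  mean(A) = (6 + 4 + 6 + 1) / 4 = 17/4 = 4.25
  mean(B) = (4 + 5 + 5 + 4) / 4 = 18/4 = 4.5

Step 2 — sample covariance S[i,j] = (1/(n-1)) · Σ_k (x_{k,i} - mean_i) · (x_{k,j} - mean_j), with n-1 = 3.
  S[A,A] = ((1.75)·(1.75) + (-0.25)·(-0.25) + (1.75)·(1.75) + (-3.25)·(-3.25)) / 3 = 16.75/3 = 5.5833
  S[A,B] = ((1.75)·(-0.5) + (-0.25)·(0.5) + (1.75)·(0.5) + (-3.25)·(-0.5)) / 3 = 1.5/3 = 0.5
  S[B,B] = ((-0.5)·(-0.5) + (0.5)·(0.5) + (0.5)·(0.5) + (-0.5)·(-0.5)) / 3 = 1/3 = 0.3333

S is symmetric (S[j,i] = S[i,j]). Assembling:

S = [[5.5833, 0.5],
 [0.5, 0.3333]]


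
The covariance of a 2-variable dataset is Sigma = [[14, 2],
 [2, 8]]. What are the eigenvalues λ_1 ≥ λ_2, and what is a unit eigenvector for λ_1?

Step 1 — characteristic polynomial of 2×2 Sigma:
  det(Sigma - λI) = λ² - trace · λ + det = 0.
  trace = 14 + 8 = 22, det = 14·8 - (2)² = 108.
Step 2 — discriminant:
  Δ = trace² - 4·det = 484 - 432 = 52.
Step 3 — eigenvalues:
  λ = (trace ± √Δ)/2 = (22 ± 7.2111)/2,
  λ_1 = 14.6056,  λ_2 = 7.3944.

Step 4 — unit eigenvector for λ_1: solve (Sigma - λ_1 I)v = 0. First row:
  (14 - 14.6056)·v_x + (2)·v_y = 0, i.e. (-0.6056)·v_x + (2)·v_y = 0,
  so v ∝ (b, λ_1 - a) = (2, 0.6056) = u.
  ||u|| = √((2)² + (0.6056)²) = √(4.3667) ≈ 2.0897,
  v_1 = u/||u|| ≈ (0.9571, 0.2898) (||v_1|| = 1).

λ_1 = 14.6056,  λ_2 = 7.3944;  v_1 ≈ (0.9571, 0.2898)


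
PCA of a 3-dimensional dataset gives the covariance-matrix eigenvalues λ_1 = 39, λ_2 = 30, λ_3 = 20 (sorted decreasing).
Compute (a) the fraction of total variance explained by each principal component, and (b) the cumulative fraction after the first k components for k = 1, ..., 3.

Step 1 — total variance = trace(Sigma) = Σ λ_i = 39 + 30 + 20 = 89.

Step 2 — fraction explained by component i = λ_i / Σ λ:
  PC1: 39/89 = 0.4382
  PC2: 30/89 = 0.3371
  PC3: 20/89 = 0.2247

Step 3 — cumulative fraction after k components = (λ_1 + ... + λ_k) / Σ λ:
  k = 1: 39/89 = 0.4382
  k = 2: (39 + 30)/89 = 69/89 = 0.7753
  k = 3: (39 + 30 + 20)/89 = 89/89 = 1

Summary (fraction, with percent):

explained: PC1 0.4382 (43.82%), PC2 0.3371 (33.71%), PC3 0.2247 (22.47%);  cumulative: 0.4382, 0.7753, 1


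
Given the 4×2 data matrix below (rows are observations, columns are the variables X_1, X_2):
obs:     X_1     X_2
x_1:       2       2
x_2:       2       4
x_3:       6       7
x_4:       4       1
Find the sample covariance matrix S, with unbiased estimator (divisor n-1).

Step 1 — column means:
  mean(X_1) = (2 + 2 + 6 + 4) / 4 = 14/4 = 3.5
  mean(X_2) = (2 + 4 + 7 + 1) / 4 = 14/4 = 3.5

Step 2 — sample covariance S[i,j] = (1/(n-1)) · Σ_k (x_{k,i} - mean_i) · (x_{k,j} - mean_j), with n-1 = 3.
  S[X_1,X_1] = ((-1.5)·(-1.5) + (-1.5)·(-1.5) + (2.5)·(2.5) + (0.5)·(0.5)) / 3 = 11/3 = 3.6667
  S[X_1,X_2] = ((-1.5)·(-1.5) + (-1.5)·(0.5) + (2.5)·(3.5) + (0.5)·(-2.5)) / 3 = 9/3 = 3
  S[X_2,X_2] = ((-1.5)·(-1.5) + (0.5)·(0.5) + (3.5)·(3.5) + (-2.5)·(-2.5)) / 3 = 21/3 = 7

S is symmetric (S[j,i] = S[i,j]). Assembling:

S = [[3.6667, 3],
 [3, 7]]


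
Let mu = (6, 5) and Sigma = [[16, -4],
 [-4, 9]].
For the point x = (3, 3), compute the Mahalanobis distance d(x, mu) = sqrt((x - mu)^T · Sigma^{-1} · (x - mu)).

Step 1 — centre the observation: (x - mu) = (-3, -2).

Step 2 — invert Sigma. det(Sigma) = 16·9 - (-4)² = 128.
  Sigma^{-1} = (1/det) · [[d, -b], [-b, a]] = [[0.0703, 0.0312],
 [0.0312, 0.125]].

Step 3 — form the quadratic (x - mu)^T · Sigma^{-1} · (x - mu):
  Sigma^{-1} · (x - mu) = (-0.2734, -0.3438).
  (x - mu)^T · [Sigma^{-1} · (x - mu)] = (-3)·(-0.2734) + (-2)·(-0.3438) = 1.5078.

Step 4 — take square root: d = √(1.5078) ≈ 1.2279.

d(x, mu) = √(1.5078) ≈ 1.2279


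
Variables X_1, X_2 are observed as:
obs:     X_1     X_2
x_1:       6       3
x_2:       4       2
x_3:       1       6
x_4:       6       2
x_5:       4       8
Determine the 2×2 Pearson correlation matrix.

Step 1 — column means:
  mean(X_1) = (6 + 4 + 1 + 6 + 4) / 5 = 21/5 = 4.2
  mean(X_2) = (3 + 2 + 6 + 2 + 8) / 5 = 21/5 = 4.2

Step 2 — sample variances and covariances s[i,j] = (1/(n-1)) · Σ_k (x_{k,i} - mean_i) · (x_{k,j} - mean_j), with n-1 = 4:
  s[X_1,X_1] = ((1.8)·(1.8) + (-0.2)·(-0.2) + (-3.2)·(-3.2) + (1.8)·(1.8) + (-0.2)·(-0.2)) / 4 = 16.8/4 = 4.2
  s[X_1,X_2] = ((1.8)·(-1.2) + (-0.2)·(-2.2) + (-3.2)·(1.8) + (1.8)·(-2.2) + (-0.2)·(3.8)) / 4 = -12.2/4 = -3.05
  s[X_2,X_2] = ((-1.2)·(-1.2) + (-2.2)·(-2.2) + (1.8)·(1.8) + (-2.2)·(-2.2) + (3.8)·(3.8)) / 4 = 28.8/4 = 7.2
  Sample standard deviations s_i = √(s[i,i]):
  s(X_1) = √(4.2) = 2.0494
  s(X_2) = √(7.2) = 2.6833

Step 3 — r_{ij} = s_{ij} / (s_i · s_j):
  r[X_1,X_1] = 1 (diagonal).
  r[X_1,X_2] = -3.05 / (2.0494 · 2.6833) = -3.05 / 5.4991 = -0.5546
  r[X_2,X_2] = 1 (diagonal).

R is symmetric with unit diagonal. Assembling:

R = [[1, -0.5546],
 [-0.5546, 1]]


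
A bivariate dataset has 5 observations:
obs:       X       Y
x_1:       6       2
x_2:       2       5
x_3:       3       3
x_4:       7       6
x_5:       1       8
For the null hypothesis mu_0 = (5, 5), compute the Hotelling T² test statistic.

Step 1 — sample mean vector:
  mean(X) = (6 + 2 + 3 + 7 + 1) / 5 = 19/5 = 3.8
  mean(Y) = (2 + 5 + 3 + 6 + 8) / 5 = 24/5 = 4.8
  x̄ = (3.8, 4.8),  deviation x̄ - mu_0 = (3.8, 4.8) - (5, 5) = (-1.2, -0.2).

Step 2 — sample covariance matrix, S[i,j] = (1/(n-1)) · Σ_k (x_{k,i} - mean_i) · (x_{k,j} - mean_j), divisor n-1 = 4:
  S[X,X] = ((2.2)·(2.2) + (-1.8)·(-1.8) + (-0.8)·(-0.8) + (3.2)·(3.2) + (-2.8)·(-2.8)) / 4 = 26.8/4 = 6.7
  S[X,Y] = ((2.2)·(-2.8) + (-1.8)·(0.2) + (-0.8)·(-1.8) + (3.2)·(1.2) + (-2.8)·(3.2)) / 4 = -10.2/4 = -2.55
  S[Y,Y] = ((-2.8)·(-2.8) + (0.2)·(0.2) + (-1.8)·(-1.8) + (1.2)·(1.2) + (3.2)·(3.2)) / 4 = 22.8/4 = 5.7
  S = [[6.7, -2.55],
 [-2.55, 5.7]].

Step 3 — invert S. det(S) = 6.7·5.7 - (-2.55)² = 31.6875.
  S^{-1} = (1/det) · [[d, -b], [-b, a]] = [[0.1799, 0.0805],
 [0.0805, 0.2114]].

Step 4 — quadratic form (x̄ - mu_0)^T · S^{-1} · (x̄ - mu_0):
  S^{-1} · (x̄ - mu_0) = (-0.232, -0.1389),
  (x̄ - mu_0)^T · [...] = (-1.2)·(-0.232) + (-0.2)·(-0.1389) = 0.3061.

Step 5 — scale by n: T² = 5 · 0.3061 = 1.5306.

T² ≈ 1.5306


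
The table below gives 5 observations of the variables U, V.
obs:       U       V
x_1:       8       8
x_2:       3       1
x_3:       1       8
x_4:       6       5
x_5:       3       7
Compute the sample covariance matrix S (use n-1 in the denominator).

Step 1 — column means:
  mean(U) = (8 + 3 + 1 + 6 + 3) / 5 = 21/5 = 4.2
  mean(V) = (8 + 1 + 8 + 5 + 7) / 5 = 29/5 = 5.8

Step 2 — sample covariance S[i,j] = (1/(n-1)) · Σ_k (x_{k,i} - mean_i) · (x_{k,j} - mean_j), with n-1 = 4.
  S[U,U] = ((3.8)·(3.8) + (-1.2)·(-1.2) + (-3.2)·(-3.2) + (1.8)·(1.8) + (-1.2)·(-1.2)) / 4 = 30.8/4 = 7.7
  S[U,V] = ((3.8)·(2.2) + (-1.2)·(-4.8) + (-3.2)·(2.2) + (1.8)·(-0.8) + (-1.2)·(1.2)) / 4 = 4.2/4 = 1.05
  S[V,V] = ((2.2)·(2.2) + (-4.8)·(-4.8) + (2.2)·(2.2) + (-0.8)·(-0.8) + (1.2)·(1.2)) / 4 = 34.8/4 = 8.7

S is symmetric (S[j,i] = S[i,j]). Assembling:

S = [[7.7, 1.05],
 [1.05, 8.7]]


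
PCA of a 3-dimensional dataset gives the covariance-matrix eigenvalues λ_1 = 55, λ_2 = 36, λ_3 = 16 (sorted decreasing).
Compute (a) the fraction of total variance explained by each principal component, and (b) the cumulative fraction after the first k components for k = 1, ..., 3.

Step 1 — total variance = trace(Sigma) = Σ λ_i = 55 + 36 + 16 = 107.

Step 2 — fraction explained by component i = λ_i / Σ λ:
  PC1: 55/107 = 0.514
  PC2: 36/107 = 0.3364
  PC3: 16/107 = 0.1495

Step 3 — cumulative fraction after k components = (λ_1 + ... + λ_k) / Σ λ:
  k = 1: 55/107 = 0.514
  k = 2: (55 + 36)/107 = 91/107 = 0.8505
  k = 3: (55 + 36 + 16)/107 = 107/107 = 1

Summary (fraction, with percent):

explained: PC1 0.514 (51.4%), PC2 0.3364 (33.64%), PC3 0.1495 (14.95%);  cumulative: 0.514, 0.8505, 1


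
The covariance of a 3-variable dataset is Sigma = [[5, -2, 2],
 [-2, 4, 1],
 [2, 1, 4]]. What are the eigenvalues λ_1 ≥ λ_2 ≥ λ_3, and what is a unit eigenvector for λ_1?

Step 1 — characteristic polynomial p(λ) = det(λI - Sigma) = λ³ - tr·λ² + c_1·λ - det, where tr = trace, c_1 = sum of the principal 2×2 minors, det = det(Sigma):
  tr = 5 + 4 + 4 = 13,
  c_1 = (5·4 - (-2)²) + (5·4 - (2)²) + (4·4 - (1)²) = 16 + 16 + 15 = 47,
  det = 5·(4·4 - (1)²) - (-2)·((-2)·4 - (1)·(2)) + (2)·((-2)·(1) - 4·(2)) = 5·(15) - (-2)·(-10) + (2)·(-10) = 35.
  So p(λ) = λ³ - 13λ² + 47λ - 35.
Step 2 — look for an integer root (rational root theorem: any rational root is an integer divisor of 35). Testing λ = 1:
  p(1) = 1 - 13 + 47 - 35 = 0  ✓
  Dividing out (λ - 1): p(λ) = (λ - 1)(λ² - 12λ + 35).
Step 3 — remaining eigenvalues from the quadratic λ² - 12λ + 35 = 0:
  Δ = 12² - 4·35 = 144 - 140 = 4,  λ = (12 ± √4)/2 = (12 ± 2)/2 = 7 or 5.
  Sorted: λ_1 = 7,  λ_2 = 5,  λ_3 = 1  (check: sum = 13 = tr ✓).

Step 4 — unit eigenvector for λ_1 = 7: v spans the null space of (Sigma - λ_1 I), whose rows are
  r_1 = (-2, -2, 2),  r_2 = (-2, -3, 1),  r_3 = (2, 1, -3).
  v is orthogonal to every row, so take v ∝ r_1 × r_2 = ((-2)·(1) - (2)·(-3), (2)·(-2) - (-2)·(1), (-2)·(-3) - (-2)·(-2)) = (4, -2, 2).
  Rescale (divide by 2): u = (2, -1, 1).
  ||u|| = √((2)² + (-1)² + (1)²) = √(6) ≈ 2.4495,  v_1 = u/||u|| ≈ (0.8165, -0.4082, 0.4082) (||v_1|| = 1).

λ_1 = 7,  λ_2 = 5,  λ_3 = 1;  v_1 ≈ (0.8165, -0.4082, 0.4082)


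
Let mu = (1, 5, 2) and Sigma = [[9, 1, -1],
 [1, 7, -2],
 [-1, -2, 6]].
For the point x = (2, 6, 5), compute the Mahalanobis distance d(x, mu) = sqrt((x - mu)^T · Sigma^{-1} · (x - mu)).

Step 1 — centre the observation: (x - mu) = (1, 1, 3).

Step 2 — invert Sigma (cofactor / det for 3×3, or solve directly):
  Sigma^{-1} = [[0.1141, -0.012, 0.015],
 [-0.012, 0.1592, 0.0511],
 [0.015, 0.0511, 0.1862]].

Step 3 — form the quadratic (x - mu)^T · Sigma^{-1} · (x - mu):
  Sigma^{-1} · (x - mu) = (0.1471, 0.3003, 0.6246).
  (x - mu)^T · [Sigma^{-1} · (x - mu)] = (1)·(0.1471) + (1)·(0.3003) + (3)·(0.6246) = 2.3213.

Step 4 — take square root: d = √(2.3213) ≈ 1.5236.

d(x, mu) = √(2.3213) ≈ 1.5236


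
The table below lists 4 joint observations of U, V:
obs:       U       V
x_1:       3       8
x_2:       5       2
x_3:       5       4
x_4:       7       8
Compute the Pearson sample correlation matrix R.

Step 1 — column means:
  mean(U) = (3 + 5 + 5 + 7) / 4 = 20/4 = 5
  mean(V) = (8 + 2 + 4 + 8) / 4 = 22/4 = 5.5

Step 2 — sample variances and covariances s[i,j] = (1/(n-1)) · Σ_k (x_{k,i} - mean_i) · (x_{k,j} - mean_j), with n-1 = 3:
  s[U,U] = ((-2)·(-2) + (0)·(0) + (0)·(0) + (2)·(2)) / 3 = 8/3 = 2.6667
  s[U,V] = ((-2)·(2.5) + (0)·(-3.5) + (0)·(-1.5) + (2)·(2.5)) / 3 = 0/3 = 0
  s[V,V] = ((2.5)·(2.5) + (-3.5)·(-3.5) + (-1.5)·(-1.5) + (2.5)·(2.5)) / 3 = 27/3 = 9
  Sample standard deviations s_i = √(s[i,i]):
  s(U) = √(2.6667) = 1.633
  s(V) = √(9) = 3

Step 3 — r_{ij} = s_{ij} / (s_i · s_j):
  r[U,U] = 1 (diagonal).
  r[U,V] = 0 / (1.633 · 3) = 0 / 4.899 = 0
  r[V,V] = 1 (diagonal).

R is symmetric with unit diagonal. Assembling:

R = [[1, 0],
 [0, 1]]


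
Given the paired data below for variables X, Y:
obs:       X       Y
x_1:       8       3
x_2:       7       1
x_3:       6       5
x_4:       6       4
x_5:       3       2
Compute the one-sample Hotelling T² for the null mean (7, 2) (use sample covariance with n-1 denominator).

Step 1 — sample mean vector:
  mean(X) = (8 + 7 + 6 + 6 + 3) / 5 = 30/5 = 6
  mean(Y) = (3 + 1 + 5 + 4 + 2) / 5 = 15/5 = 3
  x̄ = (6, 3),  deviation x̄ - mu_0 = (6, 3) - (7, 2) = (-1, 1).

Step 2 — sample covariance matrix, S[i,j] = (1/(n-1)) · Σ_k (x_{k,i} - mean_i) · (x_{k,j} - mean_j), divisor n-1 = 4:
  S[X,X] = ((2)·(2) + (1)·(1) + (0)·(0) + (0)·(0) + (-3)·(-3)) / 4 = 14/4 = 3.5
  S[X,Y] = ((2)·(0) + (1)·(-2) + (0)·(2) + (0)·(1) + (-3)·(-1)) / 4 = 1/4 = 0.25
  S[Y,Y] = ((0)·(0) + (-2)·(-2) + (2)·(2) + (1)·(1) + (-1)·(-1)) / 4 = 10/4 = 2.5
  S = [[3.5, 0.25],
 [0.25, 2.5]].

Step 3 — invert S. det(S) = 3.5·2.5 - (0.25)² = 8.6875.
  S^{-1} = (1/det) · [[d, -b], [-b, a]] = [[0.2878, -0.0288],
 [-0.0288, 0.4029]].

Step 4 — quadratic form (x̄ - mu_0)^T · S^{-1} · (x̄ - mu_0):
  S^{-1} · (x̄ - mu_0) = (-0.3165, 0.4317),
  (x̄ - mu_0)^T · [...] = (-1)·(-0.3165) + (1)·(0.4317) = 0.7482.

Step 5 — scale by n: T² = 5 · 0.7482 = 3.741.

T² ≈ 3.741


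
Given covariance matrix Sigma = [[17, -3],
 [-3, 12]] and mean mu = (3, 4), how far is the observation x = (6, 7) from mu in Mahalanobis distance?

Step 1 — centre the observation: (x - mu) = (3, 3).

Step 2 — invert Sigma. det(Sigma) = 17·12 - (-3)² = 195.
  Sigma^{-1} = (1/det) · [[d, -b], [-b, a]] = [[0.0615, 0.0154],
 [0.0154, 0.0872]].

Step 3 — form the quadratic (x - mu)^T · Sigma^{-1} · (x - mu):
  Sigma^{-1} · (x - mu) = (0.2308, 0.3077).
  (x - mu)^T · [Sigma^{-1} · (x - mu)] = (3)·(0.2308) + (3)·(0.3077) = 1.6154.

Step 4 — take square root: d = √(1.6154) ≈ 1.271.

d(x, mu) = √(1.6154) ≈ 1.271


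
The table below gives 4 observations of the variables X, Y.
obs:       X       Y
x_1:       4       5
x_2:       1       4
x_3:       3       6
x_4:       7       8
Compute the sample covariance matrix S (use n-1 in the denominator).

Step 1 — column means:
  mean(X) = (4 + 1 + 3 + 7) / 4 = 15/4 = 3.75
  mean(Y) = (5 + 4 + 6 + 8) / 4 = 23/4 = 5.75

Step 2 — sample covariance S[i,j] = (1/(n-1)) · Σ_k (x_{k,i} - mean_i) · (x_{k,j} - mean_j), with n-1 = 3.
  S[X,X] = ((0.25)·(0.25) + (-2.75)·(-2.75) + (-0.75)·(-0.75) + (3.25)·(3.25)) / 3 = 18.75/3 = 6.25
  S[X,Y] = ((0.25)·(-0.75) + (-2.75)·(-1.75) + (-0.75)·(0.25) + (3.25)·(2.25)) / 3 = 11.75/3 = 3.9167
  S[Y,Y] = ((-0.75)·(-0.75) + (-1.75)·(-1.75) + (0.25)·(0.25) + (2.25)·(2.25)) / 3 = 8.75/3 = 2.9167

S is symmetric (S[j,i] = S[i,j]). Assembling:

S = [[6.25, 3.9167],
 [3.9167, 2.9167]]


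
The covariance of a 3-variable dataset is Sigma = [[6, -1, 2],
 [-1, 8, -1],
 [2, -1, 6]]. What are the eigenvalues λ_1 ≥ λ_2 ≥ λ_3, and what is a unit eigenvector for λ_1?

Step 1 — characteristic polynomial p(λ) = det(λI - Sigma) = λ³ - tr·λ² + c_1·λ - det, where tr = trace, c_1 = sum of the principal 2×2 minors, det = det(Sigma):
  tr = 6 + 8 + 6 = 20,
  c_1 = (6·8 - (-1)²) + (6·6 - (2)²) + (8·6 - (-1)²) = 47 + 32 + 47 = 126,
  det = 6·(8·6 - (-1)²) - (-1)·((-1)·6 - (-1)·(2)) + (2)·((-1)·(-1) - 8·(2)) = 6·(47) - (-1)·(-4) + (2)·(-15) = 248.
  So p(λ) = λ³ - 20λ² + 126λ - 248.
Step 2 — look for an integer root (rational root theorem: any rational root is an integer divisor of 248). Testing λ = 4:
  p(4) = 64 - 320 + 504 - 248 = 0  ✓
  Dividing out (λ - 4): p(λ) = (λ - 4)(λ² - 16λ + 62).
Step 3 — remaining eigenvalues from the quadratic λ² - 16λ + 62 = 0:
  Δ = 16² - 4·62 = 256 - 248 = 8,  λ = (16 ± √8)/2 = (16 ± 2.8284)/2 ≈ 9.4142 or 6.5858.
  Sorted: λ_1 = 9.4142,  λ_2 = 6.5858,  λ_3 = 4  (check: sum = 20 = tr ✓).

Step 4 — unit eigenvector for λ_1 ≈ 9.4142: v spans the null space of (Sigma - λ_1 I), whose rows are
  r_1 = (-3.4142, -1, 2),  r_2 = (-1, -1.4142, -1),  r_3 = (2, -1, -3.4142).
  v is orthogonal to every row, so take v ∝ r_1 × r_2 = ((-1)·(-1) - (2)·(-1.4142), (2)·(-1) - (-3.4142)·(-1), (-3.4142)·(-1.4142) - (-1)·(-1)) ≈ (3.8284, -5.4142, 3.8284).
  Let u = (3.8284, -5.4142, 3.8284).
  ||u|| = √((3.8284)² + (-5.4142)² + (3.8284)²) = √(58.6274) ≈ 7.6569,  v_1 = u/||u|| ≈ (0.5, -0.7071, 0.5) (||v_1|| = 1).

λ_1 = 9.4142,  λ_2 = 6.5858,  λ_3 = 4;  v_1 ≈ (0.5, -0.7071, 0.5)


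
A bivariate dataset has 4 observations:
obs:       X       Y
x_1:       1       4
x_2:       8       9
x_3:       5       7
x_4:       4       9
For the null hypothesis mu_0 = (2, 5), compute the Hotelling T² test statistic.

Step 1 — sample mean vector:
  mean(X) = (1 + 8 + 5 + 4) / 4 = 18/4 = 4.5
  mean(Y) = (4 + 9 + 7 + 9) / 4 = 29/4 = 7.25
  x̄ = (4.5, 7.25),  deviation x̄ - mu_0 = (4.5, 7.25) - (2, 5) = (2.5, 2.25).

Step 2 — sample covariance matrix, S[i,j] = (1/(n-1)) · Σ_k (x_{k,i} - mean_i) · (x_{k,j} - mean_j), divisor n-1 = 3:
  S[X,X] = ((-3.5)·(-3.5) + (3.5)·(3.5) + (0.5)·(0.5) + (-0.5)·(-0.5)) / 3 = 25/3 = 8.3333
  S[X,Y] = ((-3.5)·(-3.25) + (3.5)·(1.75) + (0.5)·(-0.25) + (-0.5)·(1.75)) / 3 = 16.5/3 = 5.5
  S[Y,Y] = ((-3.25)·(-3.25) + (1.75)·(1.75) + (-0.25)·(-0.25) + (1.75)·(1.75)) / 3 = 16.75/3 = 5.5833
  S = [[8.3333, 5.5],
 [5.5, 5.5833]].

Step 3 — invert S. det(S) = 8.3333·5.5833 - (5.5)² = 16.2778.
  S^{-1} = (1/det) · [[d, -b], [-b, a]] = [[0.343, -0.3379],
 [-0.3379, 0.5119]].

Step 4 — quadratic form (x̄ - mu_0)^T · S^{-1} · (x̄ - mu_0):
  S^{-1} · (x̄ - mu_0) = (0.0973, 0.3072),
  (x̄ - mu_0)^T · [...] = (2.5)·(0.0973) + (2.25)·(0.3072) = 0.9343.

Step 5 — scale by n: T² = 4 · 0.9343 = 3.7372.

T² ≈ 3.7372


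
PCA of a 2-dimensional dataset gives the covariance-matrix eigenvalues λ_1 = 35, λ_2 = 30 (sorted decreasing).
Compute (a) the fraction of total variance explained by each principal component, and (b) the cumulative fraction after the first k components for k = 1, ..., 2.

Step 1 — total variance = trace(Sigma) = Σ λ_i = 35 + 30 = 65.

Step 2 — fraction explained by component i = λ_i / Σ λ:
  PC1: 35/65 = 0.5385
  PC2: 30/65 = 0.4615

Step 3 — cumulative fraction after k components = (λ_1 + ... + λ_k) / Σ λ:
  k = 1: 35/65 = 0.5385
  k = 2: (35 + 30)/65 = 65/65 = 1

Summary (fraction, with percent):

explained: PC1 0.5385 (53.85%), PC2 0.4615 (46.15%);  cumulative: 0.5385, 1


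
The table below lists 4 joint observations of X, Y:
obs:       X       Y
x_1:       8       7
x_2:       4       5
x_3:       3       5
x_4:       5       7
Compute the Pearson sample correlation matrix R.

Step 1 — column means:
  mean(X) = (8 + 4 + 3 + 5) / 4 = 20/4 = 5
  mean(Y) = (7 + 5 + 5 + 7) / 4 = 24/4 = 6

Step 2 — sample variances and covariances s[i,j] = (1/(n-1)) · Σ_k (x_{k,i} - mean_i) · (x_{k,j} - mean_j), with n-1 = 3:
  s[X,X] = ((3)·(3) + (-1)·(-1) + (-2)·(-2) + (0)·(0)) / 3 = 14/3 = 4.6667
  s[X,Y] = ((3)·(1) + (-1)·(-1) + (-2)·(-1) + (0)·(1)) / 3 = 6/3 = 2
  s[Y,Y] = ((1)·(1) + (-1)·(-1) + (-1)·(-1) + (1)·(1)) / 3 = 4/3 = 1.3333
  Sample standard deviations s_i = √(s[i,i]):
  s(X) = √(4.6667) = 2.1602
  s(Y) = √(1.3333) = 1.1547

Step 3 — r_{ij} = s_{ij} / (s_i · s_j):
  r[X,X] = 1 (diagonal).
  r[X,Y] = 2 / (2.1602 · 1.1547) = 2 / 2.4944 = 0.8018
  r[Y,Y] = 1 (diagonal).

R is symmetric with unit diagonal. Assembling:

R = [[1, 0.8018],
 [0.8018, 1]]


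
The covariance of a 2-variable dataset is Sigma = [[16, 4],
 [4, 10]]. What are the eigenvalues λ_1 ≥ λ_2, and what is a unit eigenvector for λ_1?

Step 1 — characteristic polynomial of 2×2 Sigma:
  det(Sigma - λI) = λ² - trace · λ + det = 0.
  trace = 16 + 10 = 26, det = 16·10 - (4)² = 144.
Step 2 — discriminant:
  Δ = trace² - 4·det = 676 - 576 = 100.
Step 3 — eigenvalues:
  λ = (trace ± √Δ)/2 = (26 ± 10)/2,
  λ_1 = 18,  λ_2 = 8.

Step 4 — unit eigenvector for λ_1: solve (Sigma - λ_1 I)v = 0. First row:
  (16 - 18)·v_x + (4)·v_y = 0, i.e. (-2)·v_x + (4)·v_y = 0,
  so v ∝ (b, λ_1 - a) = (4, 2) = u.
  ||u|| = √((4)² + (2)²) = √(20) ≈ 4.4721,
  v_1 = u/||u|| ≈ (0.8944, 0.4472) (||v_1|| = 1).

λ_1 = 18,  λ_2 = 8;  v_1 ≈ (0.8944, 0.4472)


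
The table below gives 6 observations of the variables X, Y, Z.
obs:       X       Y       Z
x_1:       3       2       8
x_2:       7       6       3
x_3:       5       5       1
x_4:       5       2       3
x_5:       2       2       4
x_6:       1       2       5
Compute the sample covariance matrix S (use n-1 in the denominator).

Step 1 — column means:
  mean(X) = (3 + 7 + 5 + 5 + 2 + 1) / 6 = 23/6 = 3.8333
  mean(Y) = (2 + 6 + 5 + 2 + 2 + 2) / 6 = 19/6 = 3.1667
  mean(Z) = (8 + 3 + 1 + 3 + 4 + 5) / 6 = 24/6 = 4

Step 2 — sample covariance S[i,j] = (1/(n-1)) · Σ_k (x_{k,i} - mean_i) · (x_{k,j} - mean_j), with n-1 = 5.
  S[X,X] = ((-0.8333)·(-0.8333) + (3.1667)·(3.1667) + (1.1667)·(1.1667) + (1.1667)·(1.1667) + (-1.8333)·(-1.8333) + (-2.8333)·(-2.8333)) / 5 = 24.8333/5 = 4.9667
  S[X,Y] = ((-0.8333)·(-1.1667) + (3.1667)·(2.8333) + (1.1667)·(1.8333) + (1.1667)·(-1.1667) + (-1.8333)·(-1.1667) + (-2.8333)·(-1.1667)) / 5 = 16.1667/5 = 3.2333
  S[X,Z] = ((-0.8333)·(4) + (3.1667)·(-1) + (1.1667)·(-3) + (1.1667)·(-1) + (-1.8333)·(0) + (-2.8333)·(1)) / 5 = -14/5 = -2.8
  S[Y,Y] = ((-1.1667)·(-1.1667) + (2.8333)·(2.8333) + (1.8333)·(1.8333) + (-1.1667)·(-1.1667) + (-1.1667)·(-1.1667) + (-1.1667)·(-1.1667)) / 5 = 16.8333/5 = 3.3667
  S[Y,Z] = ((-1.1667)·(4) + (2.8333)·(-1) + (1.8333)·(-3) + (-1.1667)·(-1) + (-1.1667)·(0) + (-1.1667)·(1)) / 5 = -13/5 = -2.6
  S[Z,Z] = ((4)·(4) + (-1)·(-1) + (-3)·(-3) + (-1)·(-1) + (0)·(0) + (1)·(1)) / 5 = 28/5 = 5.6

S is symmetric (S[j,i] = S[i,j]). Assembling:

S = [[4.9667, 3.2333, -2.8],
 [3.2333, 3.3667, -2.6],
 [-2.8, -2.6, 5.6]]


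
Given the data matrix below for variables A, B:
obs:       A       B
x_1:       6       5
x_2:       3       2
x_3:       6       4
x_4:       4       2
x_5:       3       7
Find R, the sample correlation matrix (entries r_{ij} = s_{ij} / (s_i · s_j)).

Step 1 — column means:
  mean(A) = (6 + 3 + 6 + 4 + 3) / 5 = 22/5 = 4.4
  mean(B) = (5 + 2 + 4 + 2 + 7) / 5 = 20/5 = 4

Step 2 — sample variances and covariances s[i,j] = (1/(n-1)) · Σ_k (x_{k,i} - mean_i) · (x_{k,j} - mean_j), with n-1 = 4:
  s[A,A] = ((1.6)·(1.6) + (-1.4)·(-1.4) + (1.6)·(1.6) + (-0.4)·(-0.4) + (-1.4)·(-1.4)) / 4 = 9.2/4 = 2.3
  s[A,B] = ((1.6)·(1) + (-1.4)·(-2) + (1.6)·(0) + (-0.4)·(-2) + (-1.4)·(3)) / 4 = 1/4 = 0.25
  s[B,B] = ((1)·(1) + (-2)·(-2) + (0)·(0) + (-2)·(-2) + (3)·(3)) / 4 = 18/4 = 4.5
  Sample standard deviations s_i = √(s[i,i]):
  s(A) = √(2.3) = 1.5166
  s(B) = √(4.5) = 2.1213

Step 3 — r_{ij} = s_{ij} / (s_i · s_j):
  r[A,A] = 1 (diagonal).
  r[A,B] = 0.25 / (1.5166 · 2.1213) = 0.25 / 3.2171 = 0.0777
  r[B,B] = 1 (diagonal).

R is symmetric with unit diagonal. Assembling:

R = [[1, 0.0777],
 [0.0777, 1]]


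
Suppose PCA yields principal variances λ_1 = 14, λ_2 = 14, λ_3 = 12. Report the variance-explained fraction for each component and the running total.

Step 1 — total variance = trace(Sigma) = Σ λ_i = 14 + 14 + 12 = 40.

Step 2 — fraction explained by component i = λ_i / Σ λ:
  PC1: 14/40 = 0.35
  PC2: 14/40 = 0.35
  PC3: 12/40 = 0.3

Step 3 — cumulative fraction after k components = (λ_1 + ... + λ_k) / Σ λ:
  k = 1: 14/40 = 0.35
  k = 2: (14 + 14)/40 = 28/40 = 0.7
  k = 3: (14 + 14 + 12)/40 = 40/40 = 1

Summary (fraction, with percent):

explained: PC1 0.35 (35%), PC2 0.35 (35%), PC3 0.3 (30%);  cumulative: 0.35, 0.7, 1


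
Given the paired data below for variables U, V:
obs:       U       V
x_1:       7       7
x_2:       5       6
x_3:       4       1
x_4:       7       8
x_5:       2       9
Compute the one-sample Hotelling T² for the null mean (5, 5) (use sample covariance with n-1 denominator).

Step 1 — sample mean vector:
  mean(U) = (7 + 5 + 4 + 7 + 2) / 5 = 25/5 = 5
  mean(V) = (7 + 6 + 1 + 8 + 9) / 5 = 31/5 = 6.2
  x̄ = (5, 6.2),  deviation x̄ - mu_0 = (5, 6.2) - (5, 5) = (0, 1.2).

Step 2 — sample covariance matrix, S[i,j] = (1/(n-1)) · Σ_k (x_{k,i} - mean_i) · (x_{k,j} - mean_j), divisor n-1 = 4:
  S[U,U] = ((2)·(2) + (0)·(0) + (-1)·(-1) + (2)·(2) + (-3)·(-3)) / 4 = 18/4 = 4.5
  S[U,V] = ((2)·(0.8) + (0)·(-0.2) + (-1)·(-5.2) + (2)·(1.8) + (-3)·(2.8)) / 4 = 2/4 = 0.5
  S[V,V] = ((0.8)·(0.8) + (-0.2)·(-0.2) + (-5.2)·(-5.2) + (1.8)·(1.8) + (2.8)·(2.8)) / 4 = 38.8/4 = 9.7
  S = [[4.5, 0.5],
 [0.5, 9.7]].

Step 3 — invert S. det(S) = 4.5·9.7 - (0.5)² = 43.4.
  S^{-1} = (1/det) · [[d, -b], [-b, a]] = [[0.2235, -0.0115],
 [-0.0115, 0.1037]].

Step 4 — quadratic form (x̄ - mu_0)^T · S^{-1} · (x̄ - mu_0):
  S^{-1} · (x̄ - mu_0) = (-0.0138, 0.1244),
  (x̄ - mu_0)^T · [...] = (0)·(-0.0138) + (1.2)·(0.1244) = 0.1493.

Step 5 — scale by n: T² = 5 · 0.1493 = 0.7465.

T² ≈ 0.7465


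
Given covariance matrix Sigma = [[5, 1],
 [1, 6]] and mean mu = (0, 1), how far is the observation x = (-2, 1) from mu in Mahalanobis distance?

Step 1 — centre the observation: (x - mu) = (-2, 0).

Step 2 — invert Sigma. det(Sigma) = 5·6 - (1)² = 29.
  Sigma^{-1} = (1/det) · [[d, -b], [-b, a]] = [[0.2069, -0.0345],
 [-0.0345, 0.1724]].

Step 3 — form the quadratic (x - mu)^T · Sigma^{-1} · (x - mu):
  Sigma^{-1} · (x - mu) = (-0.4138, 0.069).
  (x - mu)^T · [Sigma^{-1} · (x - mu)] = (-2)·(-0.4138) + (0)·(0.069) = 0.8276.

Step 4 — take square root: d = √(0.8276) ≈ 0.9097.

d(x, mu) = √(0.8276) ≈ 0.9097


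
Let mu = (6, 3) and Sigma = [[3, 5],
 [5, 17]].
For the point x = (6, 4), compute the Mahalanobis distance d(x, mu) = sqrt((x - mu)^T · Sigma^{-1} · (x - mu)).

Step 1 — centre the observation: (x - mu) = (0, 1).

Step 2 — invert Sigma. det(Sigma) = 3·17 - (5)² = 26.
  Sigma^{-1} = (1/det) · [[d, -b], [-b, a]] = [[0.6538, -0.1923],
 [-0.1923, 0.1154]].

Step 3 — form the quadratic (x - mu)^T · Sigma^{-1} · (x - mu):
  Sigma^{-1} · (x - mu) = (-0.1923, 0.1154).
  (x - mu)^T · [Sigma^{-1} · (x - mu)] = (0)·(-0.1923) + (1)·(0.1154) = 0.1154.

Step 4 — take square root: d = √(0.1154) ≈ 0.3397.

d(x, mu) = √(0.1154) ≈ 0.3397


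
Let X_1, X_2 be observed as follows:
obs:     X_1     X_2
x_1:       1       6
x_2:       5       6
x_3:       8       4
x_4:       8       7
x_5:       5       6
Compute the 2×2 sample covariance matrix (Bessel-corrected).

Step 1 — column means:
  mean(X_1) = (1 + 5 + 8 + 8 + 5) / 5 = 27/5 = 5.4
  mean(X_2) = (6 + 6 + 4 + 7 + 6) / 5 = 29/5 = 5.8

Step 2 — sample covariance S[i,j] = (1/(n-1)) · Σ_k (x_{k,i} - mean_i) · (x_{k,j} - mean_j), with n-1 = 4.
  S[X_1,X_1] = ((-4.4)·(-4.4) + (-0.4)·(-0.4) + (2.6)·(2.6) + (2.6)·(2.6) + (-0.4)·(-0.4)) / 4 = 33.2/4 = 8.3
  S[X_1,X_2] = ((-4.4)·(0.2) + (-0.4)·(0.2) + (2.6)·(-1.8) + (2.6)·(1.2) + (-0.4)·(0.2)) / 4 = -2.6/4 = -0.65
  S[X_2,X_2] = ((0.2)·(0.2) + (0.2)·(0.2) + (-1.8)·(-1.8) + (1.2)·(1.2) + (0.2)·(0.2)) / 4 = 4.8/4 = 1.2

S is symmetric (S[j,i] = S[i,j]). Assembling:

S = [[8.3, -0.65],
 [-0.65, 1.2]]


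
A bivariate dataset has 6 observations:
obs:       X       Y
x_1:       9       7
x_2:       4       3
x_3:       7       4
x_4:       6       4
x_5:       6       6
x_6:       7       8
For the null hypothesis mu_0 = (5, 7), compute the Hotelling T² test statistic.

Step 1 — sample mean vector:
  mean(X) = (9 + 4 + 7 + 6 + 6 + 7) / 6 = 39/6 = 6.5
  mean(Y) = (7 + 3 + 4 + 4 + 6 + 8) / 6 = 32/6 = 5.3333
  x̄ = (6.5, 5.3333),  deviation x̄ - mu_0 = (6.5, 5.3333) - (5, 7) = (1.5, -1.6667).

Step 2 — sample covariance matrix, S[i,j] = (1/(n-1)) · Σ_k (x_{k,i} - mean_i) · (x_{k,j} - mean_j), divisor n-1 = 5:
  S[X,X] = ((2.5)·(2.5) + (-2.5)·(-2.5) + (0.5)·(0.5) + (-0.5)·(-0.5) + (-0.5)·(-0.5) + (0.5)·(0.5)) / 5 = 13.5/5 = 2.7
  S[X,Y] = ((2.5)·(1.6667) + (-2.5)·(-2.3333) + (0.5)·(-1.3333) + (-0.5)·(-1.3333) + (-0.5)·(0.6667) + (0.5)·(2.6667)) / 5 = 11/5 = 2.2
  S[Y,Y] = ((1.6667)·(1.6667) + (-2.3333)·(-2.3333) + (-1.3333)·(-1.3333) + (-1.3333)·(-1.3333) + (0.6667)·(0.6667) + (2.6667)·(2.6667)) / 5 = 19.3333/5 = 3.8667
  S = [[2.7, 2.2],
 [2.2, 3.8667]].

Step 3 — invert S. det(S) = 2.7·3.8667 - (2.2)² = 5.6.
  S^{-1} = (1/det) · [[d, -b], [-b, a]] = [[0.6905, -0.3929],
 [-0.3929, 0.4821]].

Step 4 — quadratic form (x̄ - mu_0)^T · S^{-1} · (x̄ - mu_0):
  S^{-1} · (x̄ - mu_0) = (1.6905, -1.3929),
  (x̄ - mu_0)^T · [...] = (1.5)·(1.6905) + (-1.6667)·(-1.3929) = 4.8571.

Step 5 — scale by n: T² = 6 · 4.8571 = 29.1429.

T² ≈ 29.1429


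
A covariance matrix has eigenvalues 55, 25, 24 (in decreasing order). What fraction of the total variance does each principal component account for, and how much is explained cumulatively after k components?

Step 1 — total variance = trace(Sigma) = Σ λ_i = 55 + 25 + 24 = 104.

Step 2 — fraction explained by component i = λ_i / Σ λ:
  PC1: 55/104 = 0.5288
  PC2: 25/104 = 0.2404
  PC3: 24/104 = 0.2308

Step 3 — cumulative fraction after k components = (λ_1 + ... + λ_k) / Σ λ:
  k = 1: 55/104 = 0.5288
  k = 2: (55 + 25)/104 = 80/104 = 0.7692
  k = 3: (55 + 25 + 24)/104 = 104/104 = 1

Summary (fraction, with percent):

explained: PC1 0.5288 (52.88%), PC2 0.2404 (24.04%), PC3 0.2308 (23.08%);  cumulative: 0.5288, 0.7692, 1


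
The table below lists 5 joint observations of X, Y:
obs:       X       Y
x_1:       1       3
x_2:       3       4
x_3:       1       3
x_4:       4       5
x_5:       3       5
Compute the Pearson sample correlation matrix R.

Step 1 — column means:
  mean(X) = (1 + 3 + 1 + 4 + 3) / 5 = 12/5 = 2.4
  mean(Y) = (3 + 4 + 3 + 5 + 5) / 5 = 20/5 = 4

Step 2 — sample variances and covariances s[i,j] = (1/(n-1)) · Σ_k (x_{k,i} - mean_i) · (x_{k,j} - mean_j), with n-1 = 4:
  s[X,X] = ((-1.4)·(-1.4) + (0.6)·(0.6) + (-1.4)·(-1.4) + (1.6)·(1.6) + (0.6)·(0.6)) / 4 = 7.2/4 = 1.8
  s[X,Y] = ((-1.4)·(-1) + (0.6)·(0) + (-1.4)·(-1) + (1.6)·(1) + (0.6)·(1)) / 4 = 5/4 = 1.25
  s[Y,Y] = ((-1)·(-1) + (0)·(0) + (-1)·(-1) + (1)·(1) + (1)·(1)) / 4 = 4/4 = 1
  Sample standard deviations s_i = √(s[i,i]):
  s(X) = √(1.8) = 1.3416
  s(Y) = √(1) = 1

Step 3 — r_{ij} = s_{ij} / (s_i · s_j):
  r[X,X] = 1 (diagonal).
  r[X,Y] = 1.25 / (1.3416 · 1) = 1.25 / 1.3416 = 0.9317
  r[Y,Y] = 1 (diagonal).

R is symmetric with unit diagonal. Assembling:

R = [[1, 0.9317],
 [0.9317, 1]]


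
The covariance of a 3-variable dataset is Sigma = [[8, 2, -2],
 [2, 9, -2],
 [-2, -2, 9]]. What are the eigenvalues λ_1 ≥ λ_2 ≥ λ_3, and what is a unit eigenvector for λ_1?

Step 1 — characteristic polynomial p(λ) = det(λI - Sigma) = λ³ - tr·λ² + c_1·λ - det, where tr = trace, c_1 = sum of the principal 2×2 minors, det = det(Sigma):
  tr = 8 + 9 + 9 = 26,
  c_1 = (8·9 - (2)²) + (8·9 - (-2)²) + (9·9 - (-2)²) = 68 + 68 + 77 = 213,
  det = 8·(9·9 - (-2)²) - (2)·((2)·9 - (-2)·(-2)) + (-2)·((2)·(-2) - 9·(-2)) = 8·(77) - (2)·(14) + (-2)·(14) = 560.
  So p(λ) = λ³ - 26λ² + 213λ - 560.
Step 2 — look for an integer root (rational root theorem: any rational root is an integer divisor of 560). Testing λ = 7:
  p(7) = 343 - 1274 + 1491 - 560 = 0  ✓
  Dividing out (λ - 7): p(λ) = (λ - 7)(λ² - 19λ + 80).
Step 3 — remaining eigenvalues from the quadratic λ² - 19λ + 80 = 0:
  Δ = 19² - 4·80 = 361 - 320 = 41,  λ = (19 ± √41)/2 = (19 ± 6.4031)/2 ≈ 12.7016 or 6.2984.
  Sorted: λ_1 = 12.7016,  λ_2 = 7,  λ_3 = 6.2984  (check: sum = 26 = tr ✓).

Step 4 — unit eigenvector for λ_1 ≈ 12.7016: v spans the null space of (Sigma - λ_1 I), whose rows are
  r_1 = (-4.7016, 2, -2),  r_2 = (2, -3.7016, -2),  r_3 = (-2, -2, -3.7016).
  v is orthogonal to every row, so take v ∝ r_1 × r_2 = ((2)·(-2) - (-2)·(-3.7016), (-2)·(2) - (-4.7016)·(-2), (-4.7016)·(-3.7016) - (2)·(2)) ≈ (-11.4031, -13.4031, 13.4031).
  Rescale (multiply by -1 so the first nonzero entry is positive): u = (11.4031, 13.4031, -13.4031).
  ||u|| = √((11.4031)² + (13.4031)² + (-13.4031)²) = √(489.3187) ≈ 22.1205,  v_1 = u/||u|| ≈ (0.5155, 0.6059, -0.6059) (||v_1|| = 1).

λ_1 = 12.7016,  λ_2 = 7,  λ_3 = 6.2984;  v_1 ≈ (0.5155, 0.6059, -0.6059)


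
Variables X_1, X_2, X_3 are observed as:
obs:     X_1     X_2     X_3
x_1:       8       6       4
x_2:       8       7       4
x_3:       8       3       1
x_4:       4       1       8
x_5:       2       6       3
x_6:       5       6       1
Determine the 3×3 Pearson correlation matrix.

Step 1 — column means:
  mean(X_1) = (8 + 8 + 8 + 4 + 2 + 5) / 6 = 35/6 = 5.8333
  mean(X_2) = (6 + 7 + 3 + 1 + 6 + 6) / 6 = 29/6 = 4.8333
  mean(X_3) = (4 + 4 + 1 + 8 + 3 + 1) / 6 = 21/6 = 3.5

Step 2 — sample variances and covariances s[i,j] = (1/(n-1)) · Σ_k (x_{k,i} - mean_i) · (x_{k,j} - mean_j), with n-1 = 5:
  s[X_1,X_1] = ((2.1667)·(2.1667) + (2.1667)·(2.1667) + (2.1667)·(2.1667) + (-1.8333)·(-1.8333) + (-3.8333)·(-3.8333) + (-0.8333)·(-0.8333)) / 5 = 32.8333/5 = 6.5667
  s[X_1,X_2] = ((2.1667)·(1.1667) + (2.1667)·(2.1667) + (2.1667)·(-1.8333) + (-1.8333)·(-3.8333) + (-3.8333)·(1.1667) + (-0.8333)·(1.1667)) / 5 = 4.8333/5 = 0.9667
  s[X_1,X_3] = ((2.1667)·(0.5) + (2.1667)·(0.5) + (2.1667)·(-2.5) + (-1.8333)·(4.5) + (-3.8333)·(-0.5) + (-0.8333)·(-2.5)) / 5 = -7.5/5 = -1.5
  s[X_2,X_2] = ((1.1667)·(1.1667) + (2.1667)·(2.1667) + (-1.8333)·(-1.8333) + (-3.8333)·(-3.8333) + (1.1667)·(1.1667) + (1.1667)·(1.1667)) / 5 = 26.8333/5 = 5.3667
  s[X_2,X_3] = ((1.1667)·(0.5) + (2.1667)·(0.5) + (-1.8333)·(-2.5) + (-3.8333)·(4.5) + (1.1667)·(-0.5) + (1.1667)·(-2.5)) / 5 = -14.5/5 = -2.9
  s[X_3,X_3] = ((0.5)·(0.5) + (0.5)·(0.5) + (-2.5)·(-2.5) + (4.5)·(4.5) + (-0.5)·(-0.5) + (-2.5)·(-2.5)) / 5 = 33.5/5 = 6.7
  Sample standard deviations s_i = √(s[i,i]):
  s(X_1) = √(6.5667) = 2.5626
  s(X_2) = √(5.3667) = 2.3166
  s(X_3) = √(6.7) = 2.5884

Step 3 — r_{ij} = s_{ij} / (s_i · s_j):
  r[X_1,X_1] = 1 (diagonal).
  r[X_1,X_2] = 0.9667 / (2.5626 · 2.3166) = 0.9667 / 5.9364 = 0.1628
  r[X_1,X_3] = -1.5 / (2.5626 · 2.5884) = -1.5 / 6.633 = -0.2261
  r[X_2,X_2] = 1 (diagonal).
  r[X_2,X_3] = -2.9 / (2.3166 · 2.5884) = -2.9 / 5.9964 = -0.4836
  r[X_3,X_3] = 1 (diagonal).

R is symmetric with unit diagonal. Assembling:

R = [[1, 0.1628, -0.2261],
 [0.1628, 1, -0.4836],
 [-0.2261, -0.4836, 1]]
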